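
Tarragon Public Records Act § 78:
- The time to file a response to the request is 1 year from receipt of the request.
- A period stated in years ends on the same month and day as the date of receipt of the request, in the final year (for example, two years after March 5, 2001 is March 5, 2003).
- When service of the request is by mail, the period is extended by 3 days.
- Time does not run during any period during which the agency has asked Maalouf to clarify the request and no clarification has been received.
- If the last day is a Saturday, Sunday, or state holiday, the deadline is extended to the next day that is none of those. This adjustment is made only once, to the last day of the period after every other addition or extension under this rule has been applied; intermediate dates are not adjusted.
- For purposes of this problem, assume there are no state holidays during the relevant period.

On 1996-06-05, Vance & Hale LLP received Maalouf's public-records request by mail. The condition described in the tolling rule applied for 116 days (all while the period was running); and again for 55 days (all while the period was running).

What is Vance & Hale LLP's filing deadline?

November 26, 1997

1 year after 1996-06-05 is June 5, 1997.
Service was by mail, adding 3 days: June 5, 1997 + 3 days = June 8, 1997.
Tolling adds 116 days: June 8, 1997 + 116 days = October 2, 1997.
Tolling adds 55 days: October 2, 1997 + 55 days = November 26, 1997.
November 26, 1997 is a Wednesday and not a state holiday, so no extension applies.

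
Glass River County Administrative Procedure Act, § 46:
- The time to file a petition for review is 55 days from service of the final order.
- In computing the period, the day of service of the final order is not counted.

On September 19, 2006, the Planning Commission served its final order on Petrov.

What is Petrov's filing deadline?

November 13, 2006

55 days after September 19, 2006 is November 13, 2006.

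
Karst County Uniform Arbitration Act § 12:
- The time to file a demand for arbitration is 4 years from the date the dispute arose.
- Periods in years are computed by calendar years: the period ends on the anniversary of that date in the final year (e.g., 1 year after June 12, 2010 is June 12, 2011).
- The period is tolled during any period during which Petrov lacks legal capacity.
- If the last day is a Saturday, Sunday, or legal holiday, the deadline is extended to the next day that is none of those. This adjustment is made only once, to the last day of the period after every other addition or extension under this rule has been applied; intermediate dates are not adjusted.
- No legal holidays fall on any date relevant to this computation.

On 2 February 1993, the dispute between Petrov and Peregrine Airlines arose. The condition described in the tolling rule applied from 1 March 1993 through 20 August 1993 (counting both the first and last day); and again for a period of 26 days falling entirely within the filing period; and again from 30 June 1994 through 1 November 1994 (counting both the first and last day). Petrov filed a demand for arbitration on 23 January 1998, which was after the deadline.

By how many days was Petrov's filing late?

4 years after 2 February 1993 is February 2, 1997.
From March 1, 1993 through August 20, 1993 inclusive is 173 days; tolling adds 173 days: February 2, 1997 + 173 days = July 25, 1997.
Tolling adds 26 days: July 25, 1997 + 26 days = August 20, 1997.
From June 30, 1994 through November 1, 1994 inclusive is 125 days; tolling adds 125 days: August 20, 1997 + 125 days = December 23, 1997.
December 23, 1997 is a Tuesday and not a legal holiday, so no extension applies.
The deadline is December 23, 1997; from December 23, 1997 to January 23, 1998 is 31 days.

31 days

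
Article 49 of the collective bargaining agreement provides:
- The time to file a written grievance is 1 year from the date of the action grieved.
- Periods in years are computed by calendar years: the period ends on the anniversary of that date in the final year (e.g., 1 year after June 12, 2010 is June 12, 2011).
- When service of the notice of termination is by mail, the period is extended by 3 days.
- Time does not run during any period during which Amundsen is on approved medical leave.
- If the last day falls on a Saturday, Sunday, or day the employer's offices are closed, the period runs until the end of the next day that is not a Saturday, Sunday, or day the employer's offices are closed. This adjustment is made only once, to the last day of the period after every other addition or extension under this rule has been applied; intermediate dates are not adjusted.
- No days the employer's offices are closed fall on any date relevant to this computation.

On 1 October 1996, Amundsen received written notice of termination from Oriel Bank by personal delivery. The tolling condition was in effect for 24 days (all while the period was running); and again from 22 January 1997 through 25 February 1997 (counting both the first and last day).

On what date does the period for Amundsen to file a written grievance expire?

1 year after 1 October 1996 is October 1, 1997.
Service was not by mail, so no mail extension applies.
Tolling adds 24 days: October 1, 1997 + 24 days = October 25, 1997.
From January 22, 1997 through February 25, 1997 inclusive is 35 days; tolling adds 35 days: October 25, 1997 + 35 days = November 29, 1997.
November 29, 1997 is Saturday; November 30, 1997 is Sunday. The next qualifying day is December 1, 1997.

December 1, 1997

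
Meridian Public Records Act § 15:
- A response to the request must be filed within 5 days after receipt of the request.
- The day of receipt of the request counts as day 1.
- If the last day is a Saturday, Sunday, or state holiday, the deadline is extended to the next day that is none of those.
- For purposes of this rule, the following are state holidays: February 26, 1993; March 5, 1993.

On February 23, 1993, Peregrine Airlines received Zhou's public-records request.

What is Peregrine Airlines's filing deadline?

March 1, 1993

Counting February 23, 1993 as day 1, day 5 is February 27, 1993.
February 27, 1993 is Saturday; February 28, 1993 is Sunday. The next qualifying day is March 1, 1993.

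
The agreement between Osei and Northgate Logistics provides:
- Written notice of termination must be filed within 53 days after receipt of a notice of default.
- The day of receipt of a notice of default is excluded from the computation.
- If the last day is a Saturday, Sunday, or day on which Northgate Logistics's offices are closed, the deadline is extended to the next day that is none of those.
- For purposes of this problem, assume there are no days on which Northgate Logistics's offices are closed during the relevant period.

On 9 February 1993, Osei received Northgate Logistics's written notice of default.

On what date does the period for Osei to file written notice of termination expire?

April 5, 1993

53 days after 9 February 1993 is April 3, 1993.
April 3, 1993 is Saturday; April 4, 1993 is Sunday. The next qualifying day is April 5, 1993.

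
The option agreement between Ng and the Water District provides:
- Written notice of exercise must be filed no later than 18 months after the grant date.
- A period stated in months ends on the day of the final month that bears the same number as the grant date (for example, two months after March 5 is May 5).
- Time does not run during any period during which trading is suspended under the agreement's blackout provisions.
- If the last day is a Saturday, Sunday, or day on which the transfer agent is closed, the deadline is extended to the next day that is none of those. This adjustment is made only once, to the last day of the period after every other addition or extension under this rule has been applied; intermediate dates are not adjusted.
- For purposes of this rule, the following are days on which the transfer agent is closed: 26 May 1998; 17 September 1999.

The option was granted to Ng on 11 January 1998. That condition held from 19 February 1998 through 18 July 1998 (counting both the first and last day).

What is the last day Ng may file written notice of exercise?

18 months after 11 January 1998 is July 11, 1999.
From February 19, 1998 through July 18, 1998 inclusive is 150 days; tolling adds 150 days: July 11, 1999 + 150 days = December 8, 1999.
December 8, 1999 is a Wednesday and not a day on which the transfer agent is closed, so no extension applies.

December 8, 1999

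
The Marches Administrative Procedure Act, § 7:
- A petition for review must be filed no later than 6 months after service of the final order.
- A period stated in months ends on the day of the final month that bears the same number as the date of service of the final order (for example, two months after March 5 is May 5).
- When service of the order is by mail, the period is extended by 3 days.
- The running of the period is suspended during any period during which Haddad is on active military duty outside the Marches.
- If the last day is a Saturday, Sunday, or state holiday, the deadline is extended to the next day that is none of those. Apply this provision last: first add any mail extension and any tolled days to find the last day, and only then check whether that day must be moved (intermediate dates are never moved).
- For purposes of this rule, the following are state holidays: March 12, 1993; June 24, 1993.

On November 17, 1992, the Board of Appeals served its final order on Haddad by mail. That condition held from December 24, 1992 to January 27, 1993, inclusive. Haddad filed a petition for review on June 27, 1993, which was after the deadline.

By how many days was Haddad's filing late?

6 months after November 17, 1992 is May 17, 1993.
Service was by mail, adding 3 days: May 17, 1993 + 3 days = May 20, 1993.
From December 24, 1992 through January 27, 1993 inclusive is 35 days; tolling adds 35 days: May 20, 1993 + 35 days = June 24, 1993.
June 24, 1993 is a listed holiday. The next qualifying day is June 25, 1993.
The deadline is June 25, 1993; from June 25, 1993 to June 27, 1993 is 2 days.

2 days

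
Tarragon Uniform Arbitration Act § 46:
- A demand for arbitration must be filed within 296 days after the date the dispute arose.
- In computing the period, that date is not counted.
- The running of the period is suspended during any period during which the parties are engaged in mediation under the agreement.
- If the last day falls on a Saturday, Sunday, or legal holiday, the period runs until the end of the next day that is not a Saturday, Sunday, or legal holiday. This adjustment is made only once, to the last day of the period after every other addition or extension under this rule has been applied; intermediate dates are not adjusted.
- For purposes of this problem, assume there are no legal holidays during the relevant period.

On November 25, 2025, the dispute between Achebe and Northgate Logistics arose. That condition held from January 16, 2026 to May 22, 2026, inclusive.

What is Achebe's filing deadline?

January 22, 2027

296 days after November 25, 2025 is September 17, 2026.
From January 16, 2026 through May 22, 2026 inclusive is 127 days; tolling adds 127 days: September 17, 2026 + 127 days = January 22, 2027.
January 22, 2027 is a Friday and not a legal holiday, so no extension applies.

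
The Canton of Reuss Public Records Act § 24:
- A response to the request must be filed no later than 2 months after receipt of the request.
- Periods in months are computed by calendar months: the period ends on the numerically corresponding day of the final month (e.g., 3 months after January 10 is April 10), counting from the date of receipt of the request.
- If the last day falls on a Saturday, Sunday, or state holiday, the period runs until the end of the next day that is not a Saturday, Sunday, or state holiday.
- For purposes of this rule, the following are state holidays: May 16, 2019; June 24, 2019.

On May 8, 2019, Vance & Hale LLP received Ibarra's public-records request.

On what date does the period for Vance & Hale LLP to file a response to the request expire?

2 months after May 8, 2019 is July 8, 2019.
July 8, 2019 is a Monday and not a state holiday, so no extension applies.

July 8, 2019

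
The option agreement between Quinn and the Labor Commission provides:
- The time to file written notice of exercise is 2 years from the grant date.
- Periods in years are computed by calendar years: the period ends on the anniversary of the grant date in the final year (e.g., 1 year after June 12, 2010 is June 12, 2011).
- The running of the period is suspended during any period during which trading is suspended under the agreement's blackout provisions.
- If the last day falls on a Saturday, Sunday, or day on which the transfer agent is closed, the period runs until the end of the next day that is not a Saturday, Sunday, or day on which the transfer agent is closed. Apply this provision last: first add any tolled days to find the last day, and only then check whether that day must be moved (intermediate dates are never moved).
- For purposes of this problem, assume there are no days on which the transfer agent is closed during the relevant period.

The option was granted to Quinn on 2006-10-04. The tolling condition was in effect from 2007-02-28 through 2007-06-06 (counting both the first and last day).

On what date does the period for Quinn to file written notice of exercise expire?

January 12, 2009

2 years after 2006-10-04 is October 4, 2008.
From February 28, 2007 through June 6, 2007 inclusive is 99 days; tolling adds 99 days: October 4, 2008 + 99 days = January 11, 2009.
January 11, 2009 is Sunday. The next qualifying day is January 12, 2009.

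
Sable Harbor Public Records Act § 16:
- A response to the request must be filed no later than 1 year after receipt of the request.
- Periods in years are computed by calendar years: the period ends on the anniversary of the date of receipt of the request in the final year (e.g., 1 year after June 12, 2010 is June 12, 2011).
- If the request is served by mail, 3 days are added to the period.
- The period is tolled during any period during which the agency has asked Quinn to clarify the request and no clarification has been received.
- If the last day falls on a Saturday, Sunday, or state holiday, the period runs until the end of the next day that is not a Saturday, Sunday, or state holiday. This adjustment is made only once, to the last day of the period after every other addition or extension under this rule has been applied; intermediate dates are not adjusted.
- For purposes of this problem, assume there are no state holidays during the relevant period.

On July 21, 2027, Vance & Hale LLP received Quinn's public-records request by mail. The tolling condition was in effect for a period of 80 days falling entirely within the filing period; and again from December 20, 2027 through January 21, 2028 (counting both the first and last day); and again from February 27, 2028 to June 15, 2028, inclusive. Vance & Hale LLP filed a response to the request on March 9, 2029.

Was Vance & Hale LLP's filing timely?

No

1 year after July 21, 2027 is July 21, 2028.
Service was by mail, adding 3 days: July 21, 2028 + 3 days = July 24, 2028.
Tolling adds 80 days: July 24, 2028 + 80 days = October 12, 2028.
From December 20, 2027 through January 21, 2028 inclusive is 33 days; tolling adds 33 days: October 12, 2028 + 33 days = November 14, 2028.
From February 27, 2028 through June 15, 2028 inclusive is 110 days; tolling adds 110 days: November 14, 2028 + 110 days = March 4, 2029.
March 4, 2029 is Sunday. The next qualifying day is March 5, 2029.
The deadline is March 5, 2029; the filing on March 9, 2029 is after that date.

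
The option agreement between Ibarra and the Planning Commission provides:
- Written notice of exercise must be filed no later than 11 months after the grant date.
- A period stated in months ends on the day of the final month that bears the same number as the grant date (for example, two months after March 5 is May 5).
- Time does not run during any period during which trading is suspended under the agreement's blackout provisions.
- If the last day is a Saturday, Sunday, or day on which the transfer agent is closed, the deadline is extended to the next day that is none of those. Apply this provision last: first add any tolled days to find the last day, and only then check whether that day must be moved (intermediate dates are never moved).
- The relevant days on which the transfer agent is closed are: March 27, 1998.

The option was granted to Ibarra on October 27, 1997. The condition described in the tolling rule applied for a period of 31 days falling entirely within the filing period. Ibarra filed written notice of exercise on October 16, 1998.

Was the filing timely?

11 months after October 27, 1997 is September 27, 1998.
Tolling adds 31 days: September 27, 1998 + 31 days = October 28, 1998.
October 28, 1998 is a Wednesday and not a day on which the transfer agent is closed, so no extension applies.
The deadline is October 28, 1998; the filing on October 16, 1998 is on or before that date.

Yes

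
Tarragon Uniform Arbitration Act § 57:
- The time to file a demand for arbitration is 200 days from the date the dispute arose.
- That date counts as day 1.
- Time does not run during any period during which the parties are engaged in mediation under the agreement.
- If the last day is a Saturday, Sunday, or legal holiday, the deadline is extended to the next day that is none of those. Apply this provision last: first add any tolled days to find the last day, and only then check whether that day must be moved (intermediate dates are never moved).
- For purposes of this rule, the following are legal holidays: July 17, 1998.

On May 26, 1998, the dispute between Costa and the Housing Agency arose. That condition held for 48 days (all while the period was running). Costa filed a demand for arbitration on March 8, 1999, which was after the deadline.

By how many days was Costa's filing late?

39 days

Counting May 26, 1998 as day 1, day 200 is December 11, 1998.
Tolling adds 48 days: December 11, 1998 + 48 days = January 28, 1999.
January 28, 1999 is a Thursday and not a legal holiday, so no extension applies.
The deadline is January 28, 1999; from January 28, 1999 to March 8, 1999 is 39 days.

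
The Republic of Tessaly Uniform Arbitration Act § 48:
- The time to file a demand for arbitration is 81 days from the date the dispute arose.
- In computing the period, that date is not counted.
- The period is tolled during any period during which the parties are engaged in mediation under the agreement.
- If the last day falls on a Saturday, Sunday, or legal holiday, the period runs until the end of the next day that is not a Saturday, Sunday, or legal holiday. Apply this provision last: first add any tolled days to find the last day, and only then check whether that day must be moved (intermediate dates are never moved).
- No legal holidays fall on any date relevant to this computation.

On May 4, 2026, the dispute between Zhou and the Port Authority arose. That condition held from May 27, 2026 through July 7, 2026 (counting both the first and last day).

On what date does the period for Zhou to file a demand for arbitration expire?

81 days after May 4, 2026 is July 24, 2026.
From May 27, 2026 through July 7, 2026 inclusive is 42 days; tolling adds 42 days: July 24, 2026 + 42 days = September 4, 2026.
September 4, 2026 is a Friday and not a legal holiday, so no extension applies.

September 4, 2026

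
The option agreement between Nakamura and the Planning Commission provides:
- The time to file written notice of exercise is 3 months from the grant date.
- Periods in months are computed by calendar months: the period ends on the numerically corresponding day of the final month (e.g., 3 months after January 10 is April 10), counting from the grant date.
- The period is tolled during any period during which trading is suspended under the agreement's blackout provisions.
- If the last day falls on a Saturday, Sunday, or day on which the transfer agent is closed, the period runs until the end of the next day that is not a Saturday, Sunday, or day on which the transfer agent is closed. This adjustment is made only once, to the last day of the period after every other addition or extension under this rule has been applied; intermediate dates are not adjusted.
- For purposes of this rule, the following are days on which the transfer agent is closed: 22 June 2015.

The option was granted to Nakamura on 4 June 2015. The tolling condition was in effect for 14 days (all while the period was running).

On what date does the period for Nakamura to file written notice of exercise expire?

3 months after 4 June 2015 is September 4, 2015.
Tolling adds 14 days: September 4, 2015 + 14 days = September 18, 2015.
September 18, 2015 is a Friday and not a day on which the transfer agent is closed, so no extension applies.

September 18, 2015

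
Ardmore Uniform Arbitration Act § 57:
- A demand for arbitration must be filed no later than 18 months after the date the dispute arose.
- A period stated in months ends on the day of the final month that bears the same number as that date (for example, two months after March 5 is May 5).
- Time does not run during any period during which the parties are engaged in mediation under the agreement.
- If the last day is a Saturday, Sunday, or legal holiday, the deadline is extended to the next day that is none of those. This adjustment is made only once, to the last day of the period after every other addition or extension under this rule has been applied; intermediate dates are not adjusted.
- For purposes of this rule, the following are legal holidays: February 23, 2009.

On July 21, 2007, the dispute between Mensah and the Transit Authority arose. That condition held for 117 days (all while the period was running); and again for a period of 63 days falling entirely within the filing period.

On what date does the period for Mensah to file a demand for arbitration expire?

18 months after July 21, 2007 is January 21, 2009.
Tolling adds 117 days: January 21, 2009 + 117 days = May 18, 2009.
Tolling adds 63 days: May 18, 2009 + 63 days = July 20, 2009.
July 20, 2009 is a Monday and not a legal holiday, so no extension applies.

July 20, 2009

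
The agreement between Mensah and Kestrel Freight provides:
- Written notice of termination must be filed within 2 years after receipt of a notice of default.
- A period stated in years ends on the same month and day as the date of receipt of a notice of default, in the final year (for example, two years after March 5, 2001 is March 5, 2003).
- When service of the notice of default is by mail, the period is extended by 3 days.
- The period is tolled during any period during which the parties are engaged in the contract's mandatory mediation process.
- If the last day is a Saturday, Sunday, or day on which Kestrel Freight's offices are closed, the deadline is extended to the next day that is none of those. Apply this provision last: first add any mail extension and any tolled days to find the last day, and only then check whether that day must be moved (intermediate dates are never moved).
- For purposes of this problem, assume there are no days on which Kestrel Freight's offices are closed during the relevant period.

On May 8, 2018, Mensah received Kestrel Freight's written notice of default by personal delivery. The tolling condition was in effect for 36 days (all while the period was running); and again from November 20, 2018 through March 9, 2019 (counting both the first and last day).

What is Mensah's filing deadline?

October 1, 2020

2 years after May 8, 2018 is May 8, 2020.
Service was not by mail, so no mail extension applies.
Tolling adds 36 days: May 8, 2020 + 36 days = June 13, 2020.
From November 20, 2018 through March 9, 2019 inclusive is 110 days; tolling adds 110 days: June 13, 2020 + 110 days = October 1, 2020.
October 1, 2020 is a Thursday and not a day on which Kestrel Freight's offices are closed, so no extension applies.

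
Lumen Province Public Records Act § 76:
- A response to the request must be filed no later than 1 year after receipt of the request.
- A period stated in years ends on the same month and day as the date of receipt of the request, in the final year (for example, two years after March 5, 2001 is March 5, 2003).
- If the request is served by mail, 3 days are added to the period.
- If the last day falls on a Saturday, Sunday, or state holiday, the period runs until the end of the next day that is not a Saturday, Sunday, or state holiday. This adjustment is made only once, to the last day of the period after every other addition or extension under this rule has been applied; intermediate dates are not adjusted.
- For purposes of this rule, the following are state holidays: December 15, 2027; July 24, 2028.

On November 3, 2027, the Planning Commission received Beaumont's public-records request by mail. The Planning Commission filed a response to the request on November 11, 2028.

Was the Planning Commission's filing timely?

1 year after November 3, 2027 is November 3, 2028.
Service was by mail, adding 3 days: November 3, 2028 + 3 days = November 6, 2028.
November 6, 2028 is a Monday and not a state holiday, so no extension applies.
The deadline is November 6, 2028; the filing on November 11, 2028 is after that date.

No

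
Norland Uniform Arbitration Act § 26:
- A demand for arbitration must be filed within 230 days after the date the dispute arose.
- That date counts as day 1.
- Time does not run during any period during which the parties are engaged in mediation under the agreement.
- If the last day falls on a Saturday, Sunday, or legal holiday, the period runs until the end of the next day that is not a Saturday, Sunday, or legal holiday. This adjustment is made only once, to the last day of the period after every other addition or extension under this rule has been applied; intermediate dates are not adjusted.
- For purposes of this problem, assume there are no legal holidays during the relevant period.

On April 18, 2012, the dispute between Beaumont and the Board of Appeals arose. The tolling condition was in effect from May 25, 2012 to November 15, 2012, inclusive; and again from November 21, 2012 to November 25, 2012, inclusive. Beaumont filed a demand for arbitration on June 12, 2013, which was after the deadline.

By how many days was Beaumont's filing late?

Counting April 18, 2012 as day 1, day 230 is December 3, 2012.
From May 25, 2012 through November 15, 2012 inclusive is 175 days; tolling adds 175 days: December 3, 2012 + 175 days = May 27, 2013.
From November 21, 2012 through November 25, 2012 inclusive is 5 days; tolling adds 5 days: May 27, 2013 + 5 days = June 1, 2013.
June 1, 2013 is Saturday; June 2, 2013 is Sunday. The next qualifying day is June 3, 2013.
The deadline is June 3, 2013; from June 3, 2013 to June 12, 2013 is 9 days.

9 days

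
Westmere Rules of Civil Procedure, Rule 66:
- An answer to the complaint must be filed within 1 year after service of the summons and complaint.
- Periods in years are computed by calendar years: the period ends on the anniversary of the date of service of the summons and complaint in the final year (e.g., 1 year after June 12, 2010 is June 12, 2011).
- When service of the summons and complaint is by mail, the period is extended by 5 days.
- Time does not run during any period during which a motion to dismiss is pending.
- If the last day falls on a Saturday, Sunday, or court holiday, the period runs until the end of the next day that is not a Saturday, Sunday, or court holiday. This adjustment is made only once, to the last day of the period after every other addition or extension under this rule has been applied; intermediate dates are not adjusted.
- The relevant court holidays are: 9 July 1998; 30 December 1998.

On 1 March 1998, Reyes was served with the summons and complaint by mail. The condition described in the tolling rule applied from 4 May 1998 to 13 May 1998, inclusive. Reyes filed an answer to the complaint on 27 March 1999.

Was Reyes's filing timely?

No

1 year after 1 March 1998 is March 1, 1999.
Service was by mail, adding 5 days: March 1, 1999 + 5 days = March 6, 1999.
From May 4, 1998 through May 13, 1998 inclusive is 10 days; tolling adds 10 days: March 6, 1999 + 10 days = March 16, 1999.
March 16, 1999 is a Tuesday and not a court holiday, so no extension applies.
The deadline is March 16, 1999; the filing on March 27, 1999 is after that date.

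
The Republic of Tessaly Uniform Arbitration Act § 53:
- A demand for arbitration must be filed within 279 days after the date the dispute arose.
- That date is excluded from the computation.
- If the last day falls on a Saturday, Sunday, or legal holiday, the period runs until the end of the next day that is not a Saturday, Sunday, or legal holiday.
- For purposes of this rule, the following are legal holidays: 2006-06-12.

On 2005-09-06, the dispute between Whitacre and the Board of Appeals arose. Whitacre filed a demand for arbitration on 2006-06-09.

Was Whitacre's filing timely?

279 days after 2005-09-06 is June 12, 2006.
June 12, 2006 is a listed holiday. The next qualifying day is June 13, 2006.
The deadline is June 13, 2006; the filing on June 9, 2006 is on or before that date.

Yes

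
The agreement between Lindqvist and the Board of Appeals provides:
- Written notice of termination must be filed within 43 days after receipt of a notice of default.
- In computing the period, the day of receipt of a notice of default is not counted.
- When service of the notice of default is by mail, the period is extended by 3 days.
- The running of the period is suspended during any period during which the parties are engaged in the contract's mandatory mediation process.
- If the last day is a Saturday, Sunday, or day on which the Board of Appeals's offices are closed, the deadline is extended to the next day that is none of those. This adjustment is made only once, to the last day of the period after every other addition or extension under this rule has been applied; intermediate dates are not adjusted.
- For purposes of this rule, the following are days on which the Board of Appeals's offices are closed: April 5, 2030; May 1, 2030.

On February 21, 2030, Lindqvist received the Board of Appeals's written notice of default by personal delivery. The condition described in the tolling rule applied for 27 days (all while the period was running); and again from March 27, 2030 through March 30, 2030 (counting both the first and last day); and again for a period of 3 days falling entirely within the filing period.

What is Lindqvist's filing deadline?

43 days after February 21, 2030 is April 5, 2030.
Service was not by mail, so no mail extension applies.
Tolling adds 27 days: April 5, 2030 + 27 days = May 2, 2030.
From March 27, 2030 through March 30, 2030 inclusive is 4 days; tolling adds 4 days: May 2, 2030 + 4 days = May 6, 2030.
Tolling adds 3 days: May 6, 2030 + 3 days = May 9, 2030.
May 9, 2030 is a Thursday and not a day on which the Board of Appeals's offices are closed, so no extension applies.

May 9, 2030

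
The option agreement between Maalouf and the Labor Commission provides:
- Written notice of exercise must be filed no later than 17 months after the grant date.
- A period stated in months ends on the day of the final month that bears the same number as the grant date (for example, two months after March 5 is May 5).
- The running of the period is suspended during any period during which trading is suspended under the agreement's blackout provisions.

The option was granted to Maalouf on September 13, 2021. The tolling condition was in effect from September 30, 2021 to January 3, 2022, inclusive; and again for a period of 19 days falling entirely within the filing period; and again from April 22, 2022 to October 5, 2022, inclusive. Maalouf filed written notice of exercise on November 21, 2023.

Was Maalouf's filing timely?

Yes

17 months after September 13, 2021 is February 13, 2023.
From September 30, 2021 through January 3, 2022 inclusive is 96 days; tolling adds 96 days: February 13, 2023 + 96 days = May 20, 2023.
Tolling adds 19 days: May 20, 2023 + 19 days = June 8, 2023.
From April 22, 2022 through October 5, 2022 inclusive is 167 days; tolling adds 167 days: June 8, 2023 + 167 days = November 22, 2023.
The deadline is November 22, 2023; the filing on November 21, 2023 is on or before that date.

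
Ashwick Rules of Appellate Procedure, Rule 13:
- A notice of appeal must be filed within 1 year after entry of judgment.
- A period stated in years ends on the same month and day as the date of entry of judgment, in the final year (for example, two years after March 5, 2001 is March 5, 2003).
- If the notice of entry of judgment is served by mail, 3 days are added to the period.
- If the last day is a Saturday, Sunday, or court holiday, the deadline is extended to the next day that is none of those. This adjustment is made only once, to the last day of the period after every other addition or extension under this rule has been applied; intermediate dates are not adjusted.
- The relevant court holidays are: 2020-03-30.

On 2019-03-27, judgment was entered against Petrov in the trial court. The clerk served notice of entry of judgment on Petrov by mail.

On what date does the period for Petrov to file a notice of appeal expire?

1 year after 2019-03-27 is March 27, 2020.
Service was by mail, adding 3 days: March 27, 2020 + 3 days = March 30, 2020.
March 30, 2020 is a listed holiday. The next qualifying day is March 31, 2020.

March 31, 2020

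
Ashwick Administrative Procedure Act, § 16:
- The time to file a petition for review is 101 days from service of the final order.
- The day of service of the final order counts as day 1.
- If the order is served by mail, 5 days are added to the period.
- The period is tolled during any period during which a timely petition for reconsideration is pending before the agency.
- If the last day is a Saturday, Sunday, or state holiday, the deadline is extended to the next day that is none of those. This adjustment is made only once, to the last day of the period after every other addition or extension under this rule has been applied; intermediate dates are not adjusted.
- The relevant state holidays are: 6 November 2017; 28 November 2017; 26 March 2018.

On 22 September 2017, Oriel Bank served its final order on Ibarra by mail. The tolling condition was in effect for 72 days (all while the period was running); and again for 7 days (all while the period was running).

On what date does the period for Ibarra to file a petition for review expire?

March 27, 2018

Counting 22 September 2017 as day 1, day 101 is December 31, 2017.
Service was by mail, adding 5 days: December 31, 2017 + 5 days = January 5, 2018.
Tolling adds 72 days: January 5, 2018 + 72 days = March 18, 2018.
Tolling adds 7 days: March 18, 2018 + 7 days = March 25, 2018.
March 25, 2018 is Sunday; March 26, 2018 is a listed holiday. The next qualifying day is March 27, 2018.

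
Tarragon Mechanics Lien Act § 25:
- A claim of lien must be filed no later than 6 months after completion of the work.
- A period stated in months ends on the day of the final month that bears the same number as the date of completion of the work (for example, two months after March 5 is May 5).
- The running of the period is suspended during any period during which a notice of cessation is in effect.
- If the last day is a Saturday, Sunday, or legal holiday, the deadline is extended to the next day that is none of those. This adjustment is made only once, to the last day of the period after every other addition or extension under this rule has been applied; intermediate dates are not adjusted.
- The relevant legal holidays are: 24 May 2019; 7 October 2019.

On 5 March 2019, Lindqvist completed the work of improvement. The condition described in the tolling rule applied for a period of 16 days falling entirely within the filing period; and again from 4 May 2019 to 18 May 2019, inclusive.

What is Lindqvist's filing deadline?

6 months after 5 March 2019 is September 5, 2019.
Tolling adds 16 days: September 5, 2019 + 16 days = September 21, 2019.
From May 4, 2019 through May 18, 2019 inclusive is 15 days; tolling adds 15 days: September 21, 2019 + 15 days = October 6, 2019.
October 6, 2019 is Sunday; October 7, 2019 is a listed holiday. The next qualifying day is October 8, 2019.

October 8, 2019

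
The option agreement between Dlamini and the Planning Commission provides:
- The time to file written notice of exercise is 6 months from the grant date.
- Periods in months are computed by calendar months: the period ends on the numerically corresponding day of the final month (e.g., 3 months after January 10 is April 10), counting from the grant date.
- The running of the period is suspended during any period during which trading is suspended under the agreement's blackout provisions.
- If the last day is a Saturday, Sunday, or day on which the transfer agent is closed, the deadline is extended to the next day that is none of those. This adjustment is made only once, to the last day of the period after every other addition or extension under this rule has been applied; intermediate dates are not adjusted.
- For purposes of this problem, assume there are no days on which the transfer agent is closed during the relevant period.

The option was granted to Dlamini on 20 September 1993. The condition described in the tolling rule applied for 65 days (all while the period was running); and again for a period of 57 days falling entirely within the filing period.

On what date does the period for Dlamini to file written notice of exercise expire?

July 20, 1994

6 months after 20 September 1993 is March 20, 1994.
Tolling adds 65 days: March 20, 1994 + 65 days = May 24, 1994.
Tolling adds 57 days: May 24, 1994 + 57 days = July 20, 1994.
July 20, 1994 is a Wednesday and not a day on which the transfer agent is closed, so no extension applies.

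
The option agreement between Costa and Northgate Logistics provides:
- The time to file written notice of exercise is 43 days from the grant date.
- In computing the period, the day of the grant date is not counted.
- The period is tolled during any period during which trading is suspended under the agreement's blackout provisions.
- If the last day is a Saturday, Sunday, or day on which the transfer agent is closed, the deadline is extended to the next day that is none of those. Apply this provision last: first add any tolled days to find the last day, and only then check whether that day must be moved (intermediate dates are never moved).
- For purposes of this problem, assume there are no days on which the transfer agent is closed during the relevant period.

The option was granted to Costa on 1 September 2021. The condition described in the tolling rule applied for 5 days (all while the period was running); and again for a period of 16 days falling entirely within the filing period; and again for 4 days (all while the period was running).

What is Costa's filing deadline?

November 8, 2021

43 days after 1 September 2021 is October 14, 2021.
Tolling adds 5 days: October 14, 2021 + 5 days = October 19, 2021.
Tolling adds 16 days: October 19, 2021 + 16 days = November 4, 2021.
Tolling adds 4 days: November 4, 2021 + 4 days = November 8, 2021.
November 8, 2021 is a Monday and not a day on which the transfer agent is closed, so no extension applies.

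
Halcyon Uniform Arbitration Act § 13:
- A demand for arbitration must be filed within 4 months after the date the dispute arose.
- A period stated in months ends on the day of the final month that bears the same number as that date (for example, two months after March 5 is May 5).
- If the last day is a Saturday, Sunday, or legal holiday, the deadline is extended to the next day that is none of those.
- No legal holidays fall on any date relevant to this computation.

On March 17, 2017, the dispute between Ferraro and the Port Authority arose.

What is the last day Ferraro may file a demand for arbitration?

4 months after March 17, 2017 is July 17, 2017.
July 17, 2017 is a Monday and not a legal holiday, so no extension applies.

July 17, 2017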